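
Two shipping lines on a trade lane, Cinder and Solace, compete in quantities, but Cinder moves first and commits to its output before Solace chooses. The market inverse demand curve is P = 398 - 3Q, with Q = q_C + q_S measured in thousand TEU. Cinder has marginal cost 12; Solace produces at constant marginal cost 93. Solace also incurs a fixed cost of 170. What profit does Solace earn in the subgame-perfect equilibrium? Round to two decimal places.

256.02

Solve by backward induction. Given q_C, the follower Solace maximises π_S = (398 - 3q_C - 3q_S)q_S - 93q_S.
∂π_S/∂q_S = 305 - 3q_C - 6q_S = 0 gives the reaction function q_S = (305 - 3q_C)/6.
Cinder substitutes q_S(q_C) into its own profit: π_C = q_C(398 - 3q_C - (305 - 3q_C)/2) - 12q_C = (491/2 - (3/2)q_C)q_C - 12q_C.
Leader FOC: 467/2 - 3q_C = 0, so q_C = 467/6.
Then q_S = (305 - 3·(467/6))/6 = 143/12.
Price P = 398 - 3·(359/4) = 515/4.
Solace's profit: (515/4 - 93)·(143/12) - 170 = 256.0208.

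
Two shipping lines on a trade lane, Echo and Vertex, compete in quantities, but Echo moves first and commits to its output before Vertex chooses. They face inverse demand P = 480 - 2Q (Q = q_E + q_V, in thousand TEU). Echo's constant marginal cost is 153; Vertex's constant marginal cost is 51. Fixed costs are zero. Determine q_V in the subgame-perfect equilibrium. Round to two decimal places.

79.13

The follower Vertex best-responds to any q_E: π_V = (480 - 2Q)q_V - 51q_V.
Setting the follower's marginal profit to zero, 429 - 2q_E - 4q_V = 0, i.e. q_V = (429 - 2q_E)/4.
The leader anticipates this reaction. Substituting into P = 480 - 2Q gives P = 531/2 - q_E, so π_E = (531/2 - q_E)q_E - 153q_E.
Leader FOC: 225/2 - 2q_E = 0, so q_E = 225/4.
Then q_V = (429 - 2·(225/4))/4 = 633/8.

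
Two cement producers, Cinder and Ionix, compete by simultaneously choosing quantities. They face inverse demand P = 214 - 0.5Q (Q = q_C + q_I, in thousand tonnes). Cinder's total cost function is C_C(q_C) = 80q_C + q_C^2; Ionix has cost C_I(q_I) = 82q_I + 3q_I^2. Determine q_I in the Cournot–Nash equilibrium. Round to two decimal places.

Cinder's profit: π_C = (214 - 0.5Q)q_C - (80q_C + q_C²). Setting ∂π_C/∂q_C = 0: 134 - 3q_C - (1/2)(q_I) = 0.
Ionix's first-order condition: 132 - 7q_I - (1/2)(q_C) = 0.
Best responses: q_C = (134 - (1/2)q_I)/3, q_I = (132 - (1/2)q_C)/7.
Substituting one into the other gives q_C = 42.0241 and q_I = 1316/83.

15.86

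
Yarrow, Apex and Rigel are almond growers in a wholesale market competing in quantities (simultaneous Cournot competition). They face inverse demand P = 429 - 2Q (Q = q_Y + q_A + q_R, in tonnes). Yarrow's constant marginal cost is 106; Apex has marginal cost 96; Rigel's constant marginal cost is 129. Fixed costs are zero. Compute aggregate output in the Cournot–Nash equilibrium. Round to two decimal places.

119.50

Yarrow's profit: π_Y = (429 - 2Q)q_Y - (106q_Y). Setting ∂π_Y/∂q_Y = 0: 323 - 4q_Y - 2(q_A + q_R) = 0.
Apex's profit: π_A = (429 - 2Q)q_A - (96q_A). Setting ∂π_A/∂q_A = 0: 333 - 4q_A - 2(q_Y + q_R) = 0.
Rigel's profit: π_R = (429 - 2Q)q_R - (129q_R). Setting ∂π_R/∂q_R = 0: 300 - 4q_R - 2(q_Y + q_A) = 0.
Adding the 3 conditions: 956 − 4Q − 4Q = 0, i.e. Q = 239/2.
Back-substituting: q_Y = (323 − 239)/2 = 42, q_A = (333 − 239)/2 = 47, q_R = (300 − 239)/2 = 61/2.
Total output Q = 42 + 47 + 61/2 = 239/2.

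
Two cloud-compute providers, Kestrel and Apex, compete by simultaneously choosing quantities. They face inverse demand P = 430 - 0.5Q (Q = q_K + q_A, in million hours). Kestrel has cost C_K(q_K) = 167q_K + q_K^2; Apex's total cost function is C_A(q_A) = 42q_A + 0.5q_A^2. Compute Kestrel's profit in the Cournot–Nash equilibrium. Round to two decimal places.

5000.71

Kestrel's profit: π_K = (430 - 0.5Q)q_K - (167q_K + q_K²). Setting ∂π_K/∂q_K = 0: 263 - 3q_K - (1/2)(q_A) = 0.
Apex's first-order condition: 388 - 2q_A - (1/2)(q_K) = 0.
Best responses: q_K = (263 - (1/2)q_A)/3, q_A = (388 - (1/2)q_K)/2.
Solving the pair: q_K = 1328/23, q_A = 179.5652.
Price P = 430 - (1/2)·237.3043 = 311.3478.
Kestrel's profit: 311.3478·(1328/23) - 167·(1328/23) - (1328/23)² = 5000.7108.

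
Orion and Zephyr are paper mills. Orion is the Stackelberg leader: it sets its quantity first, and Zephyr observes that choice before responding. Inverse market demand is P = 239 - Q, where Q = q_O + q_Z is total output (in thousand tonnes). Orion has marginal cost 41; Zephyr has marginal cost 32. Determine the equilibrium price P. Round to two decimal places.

The follower Zephyr best-responds to any q_O: π_Z = (239 - Q)q_Z - 32q_Z.
Setting the follower's marginal profit to zero, 207 - q_O - 2q_Z = 0, i.e. q_Z = (207 - q_O)/2.
The leader anticipates this reaction. Substituting into P = 239 - Q gives P = 271/2 - (1/2)q_O, so π_O = (271/2 - (1/2)q_O)q_O - 41q_O.
The leader's first-order condition 189/2 - q_O = 0 yields q_O = 189/2.
Then q_Z = (207 - 189/2)/2 = 225/4.
Total output Q = 603/4, so price P = 239 - 603/4 = 353/4.

88.25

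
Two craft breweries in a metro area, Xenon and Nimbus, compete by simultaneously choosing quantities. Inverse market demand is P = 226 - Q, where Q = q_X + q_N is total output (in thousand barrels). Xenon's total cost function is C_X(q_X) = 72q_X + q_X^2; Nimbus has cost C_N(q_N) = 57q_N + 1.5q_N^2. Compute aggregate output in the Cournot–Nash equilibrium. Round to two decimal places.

59.11

Xenon's profit: π_X = (226 - Q)q_X - (72q_X + q_X²). Setting ∂π_X/∂q_X = 0: 154 - 4q_X - (q_N) = 0.
Nimbus's profit: π_N = (226 - Q)q_N - (57q_N + (3/2)q_N²). Setting ∂π_N/∂q_N = 0: 169 - 5q_N - (q_X) = 0.
So q_X = (154 - q_N)/4 and q_N = (169 - q_X)/5.
Solving the pair: q_X = 601/19, q_N = 522/19.
Total output Q = 601/19 + 522/19 = 1123/19.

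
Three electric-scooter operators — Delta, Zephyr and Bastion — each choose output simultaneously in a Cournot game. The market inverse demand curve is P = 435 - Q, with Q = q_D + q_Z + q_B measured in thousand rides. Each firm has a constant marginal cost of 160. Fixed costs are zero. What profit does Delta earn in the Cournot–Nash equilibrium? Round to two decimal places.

4726.56

Each firm earns π_i = (435 - Q)q_i - 160q_i.
Setting ∂π_i/∂q_i = 0 with rivals' quantities fixed: 275 - 2q_i - Σ_{j≠i} q_j = 0.
With identical firms every q_j equals q_i, so Σ_{j≠i} q_j = 2q_i and 275 = 4q_i, giving q_i = 275/4.
Price P = 435 - 825/4 = 915/4.
Delta's profit: (915/4 - 160)·(275/4) = 4726.5625.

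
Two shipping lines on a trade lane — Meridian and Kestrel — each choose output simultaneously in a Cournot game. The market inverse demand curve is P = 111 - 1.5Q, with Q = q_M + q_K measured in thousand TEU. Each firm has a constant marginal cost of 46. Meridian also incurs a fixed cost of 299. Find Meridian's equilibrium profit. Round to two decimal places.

Each firm earns π_i = (111 - 1.5Q)q_i - 46q_i.
Setting ∂π_i/∂q_i = 0 with rivals' quantities fixed: 65 - 3q_i - (3/2)q_j = 0.
With identical firms every q_j equals q_i, so q_j = q_i and 65 = (9/2)q_i, giving q_i = 130/9.
Price P = 111 - (3/2)·(260/9) = 203/3.
Meridian's profit: (203/3 - 46)·(130/9) - 299 = 377/27.

13.96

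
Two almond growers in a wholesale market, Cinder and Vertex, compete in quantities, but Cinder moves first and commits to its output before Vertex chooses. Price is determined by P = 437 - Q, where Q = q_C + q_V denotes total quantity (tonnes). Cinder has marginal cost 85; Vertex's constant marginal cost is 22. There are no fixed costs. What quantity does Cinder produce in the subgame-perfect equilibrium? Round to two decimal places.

144.50

The follower Vertex best-responds to any q_C: π_V = (437 - Q)q_V - 22q_V.
Follower FOC: 415 - q_C - 2q_V = 0, so q_V(q_C) = (415 - q_C)/2.
The leader anticipates this reaction. Substituting into P = 437 - Q gives P = 459/2 - (1/2)q_C, so π_C = (459/2 - (1/2)q_C)q_C - 85q_C.
Maximising: ∂π_C/∂q_C = 289/2 - q_C = 0, giving q_C = 289/2.
Then q_V = (415 - 289/2)/2 = 541/4.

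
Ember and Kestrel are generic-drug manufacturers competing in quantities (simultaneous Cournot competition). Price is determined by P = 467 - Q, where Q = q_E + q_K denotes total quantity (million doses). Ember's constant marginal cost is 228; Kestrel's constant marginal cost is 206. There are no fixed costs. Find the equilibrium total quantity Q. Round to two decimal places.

Ember's profit: π_E = (467 - Q)q_E - (228q_E). Setting ∂π_E/∂q_E = 0: 239 - 2q_E - (q_K) = 0.
Kestrel's first-order condition: 261 - 2q_K - (q_E) = 0.
So q_E = (239 - q_K)/2 and q_K = (261 - q_E)/2.
Solving the pair: q_E = 217/3, q_K = 283/3.
Total output Q = 217/3 + 283/3 = 500/3.

166.67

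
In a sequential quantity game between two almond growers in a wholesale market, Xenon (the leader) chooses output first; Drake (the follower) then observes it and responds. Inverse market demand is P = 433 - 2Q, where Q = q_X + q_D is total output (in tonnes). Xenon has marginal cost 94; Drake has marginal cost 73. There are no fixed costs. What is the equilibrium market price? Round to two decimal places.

The follower Drake best-responds to any q_X: π_D = (433 - 2Q)q_D - 73q_D.
Follower FOC: 360 - 2q_X - 4q_D = 0, so q_D(q_X) = (360 - 2q_X)/4.
The leader anticipates this reaction. Substituting into P = 433 - 2Q gives P = 253 - q_X, so π_X = (253 - q_X)q_X - 94q_X.
Leader FOC: 159 - 2q_X = 0, so q_X = 159/2.
Then q_D = (360 - 2·(159/2))/4 = 201/4.
Total output Q = 519/4, so price P = 433 - 2·(519/4) = 347/2.

173.50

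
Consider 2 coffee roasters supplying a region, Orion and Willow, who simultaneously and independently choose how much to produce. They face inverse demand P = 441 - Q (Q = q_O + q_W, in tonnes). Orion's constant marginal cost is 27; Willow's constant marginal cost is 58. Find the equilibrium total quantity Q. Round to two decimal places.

265.67

Orion's profit: π_O = (441 - Q)q_O - (27q_O). Setting ∂π_O/∂q_O = 0: 414 - 2q_O - (q_W) = 0.
Willow's first-order condition: 383 - 2q_W - (q_O) = 0.
So q_O = (414 - q_W)/2 and q_W = (383 - q_O)/2.
Solving the pair: q_O = 445/3, q_W = 352/3.
Total output Q = 445/3 + 352/3 = 797/3.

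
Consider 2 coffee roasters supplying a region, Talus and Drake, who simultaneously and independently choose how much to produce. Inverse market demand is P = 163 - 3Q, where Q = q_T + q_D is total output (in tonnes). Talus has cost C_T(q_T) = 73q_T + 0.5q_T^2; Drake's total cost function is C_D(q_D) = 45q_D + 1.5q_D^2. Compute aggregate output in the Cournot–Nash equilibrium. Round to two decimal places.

18.74

Talus's profit: π_T = (163 - 3Q)q_T - (73q_T + (1/2)q_T²). Setting ∂π_T/∂q_T = 0: 90 - 7q_T - 3(q_D) = 0.
Drake's profit: π_D = (163 - 3Q)q_D - (45q_D + (3/2)q_D²). Setting ∂π_D/∂q_D = 0: 118 - 9q_D - 3(q_T) = 0.
So q_T = (90 - 3q_D)/7 and q_D = (118 - 3q_T)/9.
Solving the pair: q_T = 76/9, q_D = 278/27.
Total output Q = 76/9 + 278/27 = 506/27.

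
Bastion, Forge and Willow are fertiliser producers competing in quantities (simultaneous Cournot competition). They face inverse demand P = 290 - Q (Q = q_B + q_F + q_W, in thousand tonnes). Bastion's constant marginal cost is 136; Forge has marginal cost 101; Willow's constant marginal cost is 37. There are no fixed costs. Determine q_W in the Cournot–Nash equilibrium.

104

Bastion's profit: π_B = (290 - Q)q_B - (136q_B). Setting ∂π_B/∂q_B = 0: 154 - 2q_B - (q_F + q_W) = 0.
Forge's first-order condition: 189 - 2q_F - (q_B + q_W) = 0.
Willow's profit: π_W = (290 - Q)q_W - (37q_W). Setting ∂π_W/∂q_W = 0: 253 - 2q_W - (q_B + q_F) = 0.
Adding the 3 conditions: 596 − 2Q − 2Q = 0, i.e. Q = 149.
Back-substituting: q_B = (154 − 149) = 5, q_F = (189 − 149) = 40, q_W = (253 − 149) = 104.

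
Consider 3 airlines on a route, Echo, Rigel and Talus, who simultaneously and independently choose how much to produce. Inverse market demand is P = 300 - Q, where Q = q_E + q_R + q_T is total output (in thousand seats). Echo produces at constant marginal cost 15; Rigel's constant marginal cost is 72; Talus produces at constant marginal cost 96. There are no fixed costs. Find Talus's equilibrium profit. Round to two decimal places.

612.56

Echo's profit: π_E = (300 - Q)q_E - (15q_E). Setting ∂π_E/∂q_E = 0: 285 - 2q_E - (q_R + q_T) = 0.
Rigel's profit: π_R = (300 - Q)q_R - (72q_R). Setting ∂π_R/∂q_R = 0: 228 - 2q_R - (q_E + q_T) = 0.
Talus's profit: π_T = (300 - Q)q_T - (96q_T). Setting ∂π_T/∂q_T = 0: 204 - 2q_T - (q_E + q_R) = 0.
Adding the 3 conditions: 717 − 2Q − 2Q = 0, i.e. Q = 717/4.
Back-substituting: q_E = (285 − 717/4) = 423/4, q_R = (228 − 717/4) = 195/4, q_T = (204 − 717/4) = 99/4.
Price P = 300 - 717/4 = 483/4.
Talus's profit: (483/4 - 96)·(99/4) = 612.5625.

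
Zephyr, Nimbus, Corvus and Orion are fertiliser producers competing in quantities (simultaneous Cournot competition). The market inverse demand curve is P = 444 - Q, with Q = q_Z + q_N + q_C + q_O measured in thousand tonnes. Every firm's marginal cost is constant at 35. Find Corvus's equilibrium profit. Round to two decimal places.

6691.24

Each firm earns π_i = (444 - Q)q_i - 35q_i.
Setting ∂π_i/∂q_i = 0 with rivals' quantities fixed: 409 - 2q_i - Σ_{j≠i} q_j = 0.
With identical firms every q_j equals q_i, so Σ_{j≠i} q_j = 3q_i and 409 = 5q_i, giving q_i = 409/5.
Price P = 444 - 1636/5 = 584/5.
Corvus's profit: (584/5 - 35)·(409/5) = 6691.2400.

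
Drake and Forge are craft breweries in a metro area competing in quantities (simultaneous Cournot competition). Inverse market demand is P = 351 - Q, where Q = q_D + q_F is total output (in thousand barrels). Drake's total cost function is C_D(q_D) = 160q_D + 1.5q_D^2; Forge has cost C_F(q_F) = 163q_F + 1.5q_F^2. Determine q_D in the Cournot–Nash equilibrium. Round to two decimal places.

31.96

Drake's profit: π_D = (351 - Q)q_D - (160q_D + (3/2)q_D²). Setting ∂π_D/∂q_D = 0: 191 - 5q_D - (q_F) = 0.
Forge's first-order condition: 188 - 5q_F - (q_D) = 0.
Rearranging gives the reaction functions q_D = (191 - q_F)/5 and q_F = (188 - q_D)/5.
Substituting one into the other gives q_D = 767/24 and q_F = 749/24.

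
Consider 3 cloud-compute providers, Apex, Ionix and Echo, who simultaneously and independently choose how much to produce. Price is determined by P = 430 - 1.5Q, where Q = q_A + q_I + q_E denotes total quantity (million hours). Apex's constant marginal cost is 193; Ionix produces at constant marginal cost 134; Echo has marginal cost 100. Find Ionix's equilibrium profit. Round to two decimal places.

Apex's profit: π_A = (430 - 1.5Q)q_A - (193q_A). Setting ∂π_A/∂q_A = 0: 237 - 3q_A - (3/2)(q_I + q_E) = 0.
Ionix's first-order condition: 296 - 3q_I - (3/2)(q_A + q_E) = 0.
Echo's profit: π_E = (430 - 1.5Q)q_E - (100q_E). Setting ∂π_E/∂q_E = 0: 330 - 3q_E - (3/2)(q_A + q_I) = 0.
Summing all 3 equations gives 863 − 6Q = 0, hence Q = 863/6.
Back-substituting: q_A = (237 − 863/4)/(3/2) = 85/6, q_I = (296 − 863/4)/(3/2) = 107/2, q_E = (330 − 863/4)/(3/2) = 457/6.
Price P = 430 - (3/2)·(863/6) = 857/4.
Ionix's profit: (857/4 - 134)·(107/2) = 4293.3750.

4293.38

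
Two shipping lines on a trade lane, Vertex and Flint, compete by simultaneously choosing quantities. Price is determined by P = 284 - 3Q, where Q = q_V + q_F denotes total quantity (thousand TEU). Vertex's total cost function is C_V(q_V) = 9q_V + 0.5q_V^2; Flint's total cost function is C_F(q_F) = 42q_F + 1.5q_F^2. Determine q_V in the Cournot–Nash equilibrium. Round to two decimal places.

Vertex's profit: π_V = (284 - 3Q)q_V - (9q_V + (1/2)q_V²). Setting ∂π_V/∂q_V = 0: 275 - 7q_V - 3(q_F) = 0.
Flint's profit: π_F = (284 - 3Q)q_F - (42q_F + (3/2)q_F²). Setting ∂π_F/∂q_F = 0: 242 - 9q_F - 3(q_V) = 0.
Rearranging gives the reaction functions q_V = (275 - 3q_F)/7 and q_F = (242 - 3q_V)/9.
Solving the pair: q_V = 583/18, q_F = 869/54.

32.39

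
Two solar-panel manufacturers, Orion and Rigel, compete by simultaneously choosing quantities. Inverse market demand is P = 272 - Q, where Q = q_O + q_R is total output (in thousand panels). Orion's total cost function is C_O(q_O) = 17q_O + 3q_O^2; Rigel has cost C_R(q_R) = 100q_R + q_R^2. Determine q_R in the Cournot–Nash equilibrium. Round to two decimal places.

36.16

Orion's profit: π_O = (272 - Q)q_O - (17q_O + 3q_O²). Setting ∂π_O/∂q_O = 0: 255 - 8q_O - (q_R) = 0.
Rigel's profit: π_R = (272 - Q)q_R - (100q_R + q_R²). Setting ∂π_R/∂q_R = 0: 172 - 4q_R - (q_O) = 0.
So q_O = (255 - q_R)/8 and q_R = (172 - q_O)/4.
Substituting one into the other gives q_O = 848/31 and q_R = 1121/31.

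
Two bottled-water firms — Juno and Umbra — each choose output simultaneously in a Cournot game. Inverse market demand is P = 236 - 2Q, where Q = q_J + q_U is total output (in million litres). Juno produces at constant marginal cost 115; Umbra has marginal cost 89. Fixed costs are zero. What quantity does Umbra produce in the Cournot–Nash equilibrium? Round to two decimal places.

28.83

Juno's profit: π_J = (236 - 2Q)q_J - (115q_J). Setting ∂π_J/∂q_J = 0: 121 - 4q_J - 2(q_U) = 0.
Umbra's first-order condition: 147 - 4q_U - 2(q_J) = 0.
Best responses: q_J = (121 - 2q_U)/4, q_U = (147 - 2q_J)/4.
Substituting one into the other gives q_J = 95/6 and q_U = 173/6.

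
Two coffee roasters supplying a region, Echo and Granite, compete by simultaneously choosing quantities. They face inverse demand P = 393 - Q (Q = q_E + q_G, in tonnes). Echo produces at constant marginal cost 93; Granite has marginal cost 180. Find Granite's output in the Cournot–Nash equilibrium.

Echo's profit: π_E = (393 - Q)q_E - (93q_E). Setting ∂π_E/∂q_E = 0: 300 - 2q_E - (q_G) = 0.
Granite's first-order condition: 213 - 2q_G - (q_E) = 0.
Rearranging gives the reaction functions q_E = (300 - q_G)/2 and q_G = (213 - q_E)/2.
Solving the pair: q_E = 129, q_G = 42.

42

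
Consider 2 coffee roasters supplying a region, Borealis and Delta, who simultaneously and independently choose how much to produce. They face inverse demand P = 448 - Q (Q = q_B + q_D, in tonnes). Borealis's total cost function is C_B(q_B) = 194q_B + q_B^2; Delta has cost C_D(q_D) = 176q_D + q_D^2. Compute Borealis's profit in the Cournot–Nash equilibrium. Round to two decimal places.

4920.32

Borealis's profit: π_B = (448 - Q)q_B - (194q_B + q_B²). Setting ∂π_B/∂q_B = 0: 254 - 4q_B - (q_D) = 0.
Delta's first-order condition: 272 - 4q_D - (q_B) = 0.
So q_B = (254 - q_D)/4 and q_D = (272 - q_B)/4.
Substituting one into the other gives q_B = 248/5 and q_D = 278/5.
Price P = 448 - 526/5 = 1714/5.
Borealis's profit: (1714/5)·(248/5) - 194·(248/5) - (248/5)² = 4920.3200.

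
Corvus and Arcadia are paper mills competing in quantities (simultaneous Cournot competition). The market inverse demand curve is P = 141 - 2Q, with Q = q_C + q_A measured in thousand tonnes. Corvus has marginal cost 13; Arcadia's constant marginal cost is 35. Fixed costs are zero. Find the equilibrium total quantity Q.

39

Corvus's profit: π_C = (141 - 2Q)q_C - (13q_C). Setting ∂π_C/∂q_C = 0: 128 - 4q_C - 2(q_A) = 0.
Arcadia's first-order condition: 106 - 4q_A - 2(q_C) = 0.
Best responses: q_C = (128 - 2q_A)/4, q_A = (106 - 2q_C)/4.
Substituting one into the other gives q_C = 25 and q_A = 14.
Total output Q = 25 + 14 = 39.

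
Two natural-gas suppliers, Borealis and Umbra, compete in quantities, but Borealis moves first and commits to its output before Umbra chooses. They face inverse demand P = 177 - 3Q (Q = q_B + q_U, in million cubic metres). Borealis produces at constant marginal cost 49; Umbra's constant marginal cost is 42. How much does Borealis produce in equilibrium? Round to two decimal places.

Solve by backward induction. Given q_B, the follower Umbra maximises π_U = (177 - 3q_B - 3q_U)q_U - 42q_U.
Setting the follower's marginal profit to zero, 135 - 3q_B - 6q_U = 0, i.e. q_U = (135 - 3q_B)/6.
Borealis substitutes q_U(q_B) into its own profit: π_B = q_B(177 - 3q_B - (135 - 3q_B)/2) - 49q_B = (219/2 - (3/2)q_B)q_B - 49q_B.
Leader FOC: 121/2 - 3q_B = 0, so q_B = 121/6.
Then q_U = (135 - 3·(121/6))/6 = 149/12.

20.17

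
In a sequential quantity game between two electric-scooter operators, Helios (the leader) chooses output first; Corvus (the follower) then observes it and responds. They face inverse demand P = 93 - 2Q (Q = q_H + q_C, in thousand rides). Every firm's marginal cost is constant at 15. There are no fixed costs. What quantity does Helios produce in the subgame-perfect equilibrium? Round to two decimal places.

Solve by backward induction. Given q_H, the follower Corvus maximises π_C = (93 - 2q_H - 2q_C)q_C - 15q_C.
Setting the follower's marginal profit to zero, 78 - 2q_H - 4q_C = 0, i.e. q_C = (78 - 2q_H)/4.
Helios substitutes q_C(q_H) into its own profit: π_H = q_H(93 - 2q_H - (78 - 2q_H)/2) - 15q_H = (54 - q_H)q_H - 15q_H.
Maximising: ∂π_H/∂q_H = 39 - 2q_H = 0, giving q_H = 39/2.
Then q_C = (78 - 2·(39/2))/4 = 39/4.

19.50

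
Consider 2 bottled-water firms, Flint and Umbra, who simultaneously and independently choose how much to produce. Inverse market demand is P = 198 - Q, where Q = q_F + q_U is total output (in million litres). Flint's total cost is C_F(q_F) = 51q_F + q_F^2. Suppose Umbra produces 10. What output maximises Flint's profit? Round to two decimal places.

34.25

With the rival's output fixed at 10, Flint's profit is π_F = (198 - 10 - q_F)q_F - (51q_F + q_F²) = (188 - q_F)q_F - (51q_F + q_F²).
∂π_F/∂q_F = 137 - 4q_F = 0, so q_F = 137/4.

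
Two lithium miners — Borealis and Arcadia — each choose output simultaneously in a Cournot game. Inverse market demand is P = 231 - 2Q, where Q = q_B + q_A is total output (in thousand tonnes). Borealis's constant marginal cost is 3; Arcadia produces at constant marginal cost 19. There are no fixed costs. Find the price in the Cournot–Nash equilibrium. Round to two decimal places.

84.33

Borealis's profit: π_B = (231 - 2Q)q_B - (3q_B). Setting ∂π_B/∂q_B = 0: 228 - 4q_B - 2(q_A) = 0.
Arcadia's first-order condition: 212 - 4q_A - 2(q_B) = 0.
Best responses: q_B = (228 - 2q_A)/4, q_A = (212 - 2q_B)/4.
Solving the pair: q_B = 122/3, q_A = 98/3.
Total output Q = 220/3, so price P = 231 - 2·(220/3) = 253/3.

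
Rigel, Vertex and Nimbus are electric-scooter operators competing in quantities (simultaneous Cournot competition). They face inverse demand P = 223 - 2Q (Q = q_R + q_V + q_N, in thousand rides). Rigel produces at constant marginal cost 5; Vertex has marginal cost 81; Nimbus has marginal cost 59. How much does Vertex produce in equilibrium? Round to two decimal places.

5.50

Rigel's profit: π_R = (223 - 2Q)q_R - (5q_R). Setting ∂π_R/∂q_R = 0: 218 - 4q_R - 2(q_V + q_N) = 0.
Vertex's profit: π_V = (223 - 2Q)q_V - (81q_V). Setting ∂π_V/∂q_V = 0: 142 - 4q_V - 2(q_R + q_N) = 0.
Nimbus's first-order condition: 164 - 4q_N - 2(q_R + q_V) = 0.
Adding the 3 conditions: 524 − 4Q − 4Q = 0, i.e. Q = 131/2.
Back-substituting: q_R = (218 − 131)/2 = 87/2, q_V = (142 − 131)/2 = 11/2, q_N = (164 − 131)/2 = 33/2.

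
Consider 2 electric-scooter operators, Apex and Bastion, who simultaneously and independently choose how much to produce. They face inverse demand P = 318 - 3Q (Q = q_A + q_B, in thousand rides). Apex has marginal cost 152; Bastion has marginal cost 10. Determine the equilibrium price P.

Apex's profit: π_A = (318 - 3Q)q_A - (152q_A). Setting ∂π_A/∂q_A = 0: 166 - 6q_A - 3(q_B) = 0.
Bastion's profit: π_B = (318 - 3Q)q_B - (10q_B). Setting ∂π_B/∂q_B = 0: 308 - 6q_B - 3(q_A) = 0.
So q_A = (166 - 3q_B)/6 and q_B = (308 - 3q_A)/6.
Solving the pair: q_A = 8/3, q_B = 50.
Total output Q = 158/3, so price P = 318 - 3·(158/3) = 160.

160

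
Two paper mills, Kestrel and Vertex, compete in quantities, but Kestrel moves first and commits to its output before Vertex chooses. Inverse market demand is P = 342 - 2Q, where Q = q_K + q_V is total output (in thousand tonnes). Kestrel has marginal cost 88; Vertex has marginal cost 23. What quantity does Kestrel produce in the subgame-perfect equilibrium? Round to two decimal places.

47.25

Solve by backward induction. Given q_K, the follower Vertex maximises π_V = (342 - 2q_K - 2q_V)q_V - 23q_V.
Follower FOC: 319 - 2q_K - 4q_V = 0, so q_V(q_K) = (319 - 2q_K)/4.
The leader anticipates this reaction. Substituting into P = 342 - 2Q gives P = 365/2 - q_K, so π_K = (365/2 - q_K)q_K - 88q_K.
The leader's first-order condition 189/2 - 2q_K = 0 yields q_K = 189/4.
Then q_V = (319 - 2·(189/4))/4 = 449/8.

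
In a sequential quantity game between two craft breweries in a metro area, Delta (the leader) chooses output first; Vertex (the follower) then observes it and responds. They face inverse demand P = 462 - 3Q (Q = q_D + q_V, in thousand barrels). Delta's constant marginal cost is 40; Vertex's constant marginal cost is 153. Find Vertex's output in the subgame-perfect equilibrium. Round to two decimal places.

6.92

The follower Vertex best-responds to any q_D: π_V = (462 - 3Q)q_V - 153q_V.
∂π_V/∂q_V = 309 - 3q_D - 6q_V = 0 gives the reaction function q_V = (309 - 3q_D)/6.
Delta substitutes q_V(q_D) into its own profit: π_D = q_D(462 - 3q_D - (309 - 3q_D)/2) - 40q_D = (615/2 - (3/2)q_D)q_D - 40q_D.
Leader FOC: 535/2 - 3q_D = 0, so q_D = 535/6.
Then q_V = (309 - 3·(535/6))/6 = 83/12.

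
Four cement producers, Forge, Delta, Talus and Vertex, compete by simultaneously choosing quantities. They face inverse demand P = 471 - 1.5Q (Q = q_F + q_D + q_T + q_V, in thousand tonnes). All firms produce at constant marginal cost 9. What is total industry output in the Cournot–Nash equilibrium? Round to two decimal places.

A representative firm's profit is π_i = q_i(471 - 1.5Q) - 9q_i.
First-order condition (treating rivals' output as given): 462 - 3q_i - (3/2)·Σ_{j≠i} q_j = 0.
By symmetry each firm produces the same amount; substituting Σ_{j≠i} q_j = 3q_i yields q_i = 462/(15/2) = 308/5.
Total output Q = 308/5 + 308/5 + 308/5 + 308/5 = 1232/5.

246.40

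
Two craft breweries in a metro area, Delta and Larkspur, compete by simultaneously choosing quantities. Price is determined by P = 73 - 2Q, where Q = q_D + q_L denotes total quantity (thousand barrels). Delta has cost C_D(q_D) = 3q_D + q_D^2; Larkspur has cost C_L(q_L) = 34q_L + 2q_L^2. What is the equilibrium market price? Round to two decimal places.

Delta's profit: π_D = (73 - 2Q)q_D - (3q_D + q_D²). Setting ∂π_D/∂q_D = 0: 70 - 6q_D - 2(q_L) = 0.
Larkspur's profit: π_L = (73 - 2Q)q_L - (34q_L + 2q_L²). Setting ∂π_L/∂q_L = 0: 39 - 8q_L - 2(q_D) = 0.
Rearranging gives the reaction functions q_D = (70 - 2q_L)/6 and q_L = (39 - 2q_D)/8.
Substituting one into the other gives q_D = 241/22 and q_L = 47/22.
Total output Q = 144/11, so price P = 73 - 2·(144/11) = 515/11.

46.82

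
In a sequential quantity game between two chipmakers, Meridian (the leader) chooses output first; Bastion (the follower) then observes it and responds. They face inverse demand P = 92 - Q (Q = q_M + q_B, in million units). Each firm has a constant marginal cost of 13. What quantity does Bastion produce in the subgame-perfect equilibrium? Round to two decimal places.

The follower Bastion best-responds to any q_M: π_B = (92 - Q)q_B - 13q_B.
∂π_B/∂q_B = 79 - q_M - 2q_B = 0 gives the reaction function q_B = (79 - q_M)/2.
The leader anticipates this reaction. Substituting into P = 92 - Q gives P = 105/2 - (1/2)q_M, so π_M = (105/2 - (1/2)q_M)q_M - 13q_M.
The leader's first-order condition 79/2 - q_M = 0 yields q_M = 79/2.
Then q_B = (79 - 79/2)/2 = 79/4.

19.75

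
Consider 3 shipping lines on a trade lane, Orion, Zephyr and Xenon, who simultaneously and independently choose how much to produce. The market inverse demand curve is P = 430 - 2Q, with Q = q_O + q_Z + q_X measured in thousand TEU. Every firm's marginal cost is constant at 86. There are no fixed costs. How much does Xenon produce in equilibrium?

Each firm earns π_i = (430 - 2Q)q_i - 86q_i.
First-order condition (treating rivals' output as given): 344 - 4q_i - 2·Σ_{j≠i} q_j = 0.
By symmetry each firm produces the same amount; substituting Σ_{j≠i} q_j = 2q_i yields q_i = 344/8 = 43.

43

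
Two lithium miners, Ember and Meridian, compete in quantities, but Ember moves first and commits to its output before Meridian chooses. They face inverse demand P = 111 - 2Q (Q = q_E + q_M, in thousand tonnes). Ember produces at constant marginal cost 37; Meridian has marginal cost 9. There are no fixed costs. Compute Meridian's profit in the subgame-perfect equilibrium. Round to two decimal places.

Solve by backward induction. Given q_E, the follower Meridian maximises π_M = (111 - 2q_E - 2q_M)q_M - 9q_M.
Follower FOC: 102 - 2q_E - 4q_M = 0, so q_M(q_E) = (102 - 2q_E)/4.
Ember substitutes q_M(q_E) into its own profit: π_E = q_E(111 - 2q_E - (102 - 2q_E)/2) - 37q_E = (60 - q_E)q_E - 37q_E.
The leader's first-order condition 23 - 2q_E = 0 yields q_E = 23/2.
Then q_M = (102 - 2·(23/2))/4 = 79/4.
Price P = 111 - 2·(125/4) = 97/2.
Meridian's profit: (97/2 - 9)·(79/4) = 780.1250.

780.13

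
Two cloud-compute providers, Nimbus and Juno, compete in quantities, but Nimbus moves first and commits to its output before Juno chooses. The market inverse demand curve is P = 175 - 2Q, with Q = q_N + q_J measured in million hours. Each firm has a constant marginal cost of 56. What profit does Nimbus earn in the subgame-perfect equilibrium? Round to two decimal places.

The follower Juno best-responds to any q_N: π_J = (175 - 2Q)q_J - 56q_J.
Follower FOC: 119 - 2q_N - 4q_J = 0, so q_J(q_N) = (119 - 2q_N)/4.
The leader anticipates this reaction. Substituting into P = 175 - 2Q gives P = 231/2 - q_N, so π_N = (231/2 - q_N)q_N - 56q_N.
Leader FOC: 119/2 - 2q_N = 0, so q_N = 119/4.
Then q_J = (119 - 2·(119/4))/4 = 119/8.
Price P = 175 - 2·(357/8) = 343/4.
Nimbus's profit: (343/4 - 56)·(119/4) = 885.0625.

885.06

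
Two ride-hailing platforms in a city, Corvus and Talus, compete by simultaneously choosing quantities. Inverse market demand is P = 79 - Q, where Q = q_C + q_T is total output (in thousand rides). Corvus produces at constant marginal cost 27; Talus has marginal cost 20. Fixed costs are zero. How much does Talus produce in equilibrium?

22

Corvus's profit: π_C = (79 - Q)q_C - (27q_C). Setting ∂π_C/∂q_C = 0: 52 - 2q_C - (q_T) = 0.
Talus's first-order condition: 59 - 2q_T - (q_C) = 0.
So q_C = (52 - q_T)/2 and q_T = (59 - q_C)/2.
Solving the pair: q_C = 15, q_T = 22.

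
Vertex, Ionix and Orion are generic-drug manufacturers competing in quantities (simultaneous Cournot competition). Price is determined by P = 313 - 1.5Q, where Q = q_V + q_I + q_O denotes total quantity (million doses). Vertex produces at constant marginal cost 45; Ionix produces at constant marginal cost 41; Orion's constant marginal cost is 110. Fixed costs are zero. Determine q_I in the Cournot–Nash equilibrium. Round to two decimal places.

Vertex's profit: π_V = (313 - 1.5Q)q_V - (45q_V). Setting ∂π_V/∂q_V = 0: 268 - 3q_V - (3/2)(q_I + q_O) = 0.
Ionix's first-order condition: 272 - 3q_I - (3/2)(q_V + q_O) = 0.
Orion's first-order condition: 203 - 3q_O - (3/2)(q_V + q_I) = 0.
Adding the 3 conditions: 743 − 3Q − 3Q = 0, i.e. Q = 743/6.
Back-substituting: q_V = (268 − 743/4)/(3/2) = 329/6, q_I = (272 − 743/4)/(3/2) = 115/2, q_O = (203 − 743/4)/(3/2) = 23/2.

57.50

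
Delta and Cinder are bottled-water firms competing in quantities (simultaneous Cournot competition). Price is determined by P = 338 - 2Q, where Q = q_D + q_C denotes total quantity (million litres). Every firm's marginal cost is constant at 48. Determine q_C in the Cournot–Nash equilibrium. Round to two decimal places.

Each firm earns π_i = (338 - 2Q)q_i - 48q_i.
First-order condition (treating rivals' output as given): 290 - 4q_i - 2q_j = 0.
By symmetry each firm produces the same amount; substituting q_j = q_i yields q_i = 290/6 = 145/3.

48.33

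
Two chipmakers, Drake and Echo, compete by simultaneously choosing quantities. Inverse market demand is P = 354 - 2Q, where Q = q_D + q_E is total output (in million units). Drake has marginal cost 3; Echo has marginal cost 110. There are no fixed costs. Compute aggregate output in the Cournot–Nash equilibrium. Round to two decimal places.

99.17

Drake's profit: π_D = (354 - 2Q)q_D - (3q_D). Setting ∂π_D/∂q_D = 0: 351 - 4q_D - 2(q_E) = 0.
Echo's profit: π_E = (354 - 2Q)q_E - (110q_E). Setting ∂π_E/∂q_E = 0: 244 - 4q_E - 2(q_D) = 0.
Best responses: q_D = (351 - 2q_E)/4, q_E = (244 - 2q_D)/4.
Solving the pair: q_D = 229/3, q_E = 137/6.
Total output Q = 229/3 + 137/6 = 595/6.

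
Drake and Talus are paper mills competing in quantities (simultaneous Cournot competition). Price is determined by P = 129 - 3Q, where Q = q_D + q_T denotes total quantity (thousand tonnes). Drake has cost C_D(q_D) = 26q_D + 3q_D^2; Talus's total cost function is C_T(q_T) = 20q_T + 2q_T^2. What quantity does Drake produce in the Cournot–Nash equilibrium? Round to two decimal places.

Drake's profit: π_D = (129 - 3Q)q_D - (26q_D + 3q_D²). Setting ∂π_D/∂q_D = 0: 103 - 12q_D - 3(q_T) = 0.
Talus's profit: π_T = (129 - 3Q)q_T - (20q_T + 2q_T²). Setting ∂π_T/∂q_T = 0: 109 - 10q_T - 3(q_D) = 0.
Rearranging gives the reaction functions q_D = (103 - 3q_T)/12 and q_T = (109 - 3q_D)/10.
Substituting one into the other gives q_D = 19/3 and q_T = 9.

6.33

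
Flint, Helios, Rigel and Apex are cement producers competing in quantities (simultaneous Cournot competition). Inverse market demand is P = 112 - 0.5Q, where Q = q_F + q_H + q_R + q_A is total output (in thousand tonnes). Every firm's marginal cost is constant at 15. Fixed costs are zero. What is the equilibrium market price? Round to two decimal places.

34.40

Each firm earns π_i = (112 - 0.5Q)q_i - 15q_i.
First-order condition (treating rivals' output as given): 97 - q_i - (1/2)·Σ_{j≠i} q_j = 0.
By symmetry each firm produces the same amount; substituting Σ_{j≠i} q_j = 3q_i yields q_i = 97/(5/2) = 194/5.
Total output Q = 776/5, so price P = 112 - (1/2)·(776/5) = 172/5.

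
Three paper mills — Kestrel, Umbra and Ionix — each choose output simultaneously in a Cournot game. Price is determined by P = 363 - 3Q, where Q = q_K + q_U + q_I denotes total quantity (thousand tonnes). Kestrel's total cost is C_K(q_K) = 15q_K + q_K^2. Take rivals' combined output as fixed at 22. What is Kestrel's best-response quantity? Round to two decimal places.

With rivals' combined output fixed at 22, Kestrel's profit is π_K = (363 - 3·22 - 3q_K)q_K - (15q_K + q_K²) = (297 - 3q_K)q_K - (15q_K + q_K²).
∂π_K/∂q_K = 282 - 8q_K = 0, so q_K = 141/4.

35.25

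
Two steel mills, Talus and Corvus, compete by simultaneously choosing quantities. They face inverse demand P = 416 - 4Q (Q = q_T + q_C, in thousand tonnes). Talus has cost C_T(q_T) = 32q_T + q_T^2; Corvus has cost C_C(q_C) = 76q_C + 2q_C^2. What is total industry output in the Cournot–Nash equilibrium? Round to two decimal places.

Talus's profit: π_T = (416 - 4Q)q_T - (32q_T + q_T²). Setting ∂π_T/∂q_T = 0: 384 - 10q_T - 4(q_C) = 0.
Corvus's first-order condition: 340 - 12q_C - 4(q_T) = 0.
So q_T = (384 - 4q_C)/10 and q_C = (340 - 4q_T)/12.
Substituting one into the other gives q_T = 406/13 and q_C = 233/13.
Total output Q = 406/13 + 233/13 = 639/13.

49.15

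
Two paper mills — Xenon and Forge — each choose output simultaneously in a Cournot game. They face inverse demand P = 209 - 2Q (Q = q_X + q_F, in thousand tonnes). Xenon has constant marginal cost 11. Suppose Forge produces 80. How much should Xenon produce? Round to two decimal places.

9.50

With the rival's output fixed at 80, Xenon's profit is π_X = (209 - 2·80 - 2q_X)q_X - (11q_X) = (49 - 2q_X)q_X - (11q_X).
∂π_X/∂q_X = 38 - 4q_X = 0, so q_X = 19/2.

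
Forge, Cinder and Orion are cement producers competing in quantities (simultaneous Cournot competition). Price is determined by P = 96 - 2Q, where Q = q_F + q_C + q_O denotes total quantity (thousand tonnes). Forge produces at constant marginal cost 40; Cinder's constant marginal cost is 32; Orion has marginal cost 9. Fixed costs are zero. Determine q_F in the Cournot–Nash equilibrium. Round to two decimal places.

2.13

Forge's profit: π_F = (96 - 2Q)q_F - (40q_F). Setting ∂π_F/∂q_F = 0: 56 - 4q_F - 2(q_C + q_O) = 0.
Cinder's profit: π_C = (96 - 2Q)q_C - (32q_C). Setting ∂π_C/∂q_C = 0: 64 - 4q_C - 2(q_F + q_O) = 0.
Orion's profit: π_O = (96 - 2Q)q_O - (9q_O). Setting ∂π_O/∂q_O = 0: 87 - 4q_O - 2(q_F + q_C) = 0.
Adding the 3 first-order conditions: 207 − 8Q = 0, so Q = 207/8.
Back-substituting: q_F = (56 − 207/4)/2 = 17/8, q_C = (64 − 207/4)/2 = 49/8, q_O = (87 − 207/4)/2 = 141/8.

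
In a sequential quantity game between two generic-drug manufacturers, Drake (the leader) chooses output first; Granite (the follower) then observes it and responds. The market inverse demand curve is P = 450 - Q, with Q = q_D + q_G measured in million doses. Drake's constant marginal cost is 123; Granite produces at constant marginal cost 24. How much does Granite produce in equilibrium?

The follower Granite best-responds to any q_D: π_G = (450 - Q)q_G - 24q_G.
∂π_G/∂q_G = 426 - q_D - 2q_G = 0 gives the reaction function q_G = (426 - q_D)/2.
Drake substitutes q_G(q_D) into its own profit: π_D = q_D(450 - q_D - (426 - q_D)/2) - 123q_D = (237 - (1/2)q_D)q_D - 123q_D.
Leader FOC: 114 - q_D = 0, so q_D = 114.
Then q_G = (426 - 114)/2 = 156.

156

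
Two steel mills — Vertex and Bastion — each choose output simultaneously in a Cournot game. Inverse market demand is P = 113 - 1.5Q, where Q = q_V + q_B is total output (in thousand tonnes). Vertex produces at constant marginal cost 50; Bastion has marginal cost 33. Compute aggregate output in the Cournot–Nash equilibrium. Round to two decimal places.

Vertex's profit: π_V = (113 - 1.5Q)q_V - (50q_V). Setting ∂π_V/∂q_V = 0: 63 - 3q_V - (3/2)(q_B) = 0.
Bastion's first-order condition: 80 - 3q_B - (3/2)(q_V) = 0.
So q_V = (63 - (3/2)q_B)/3 and q_B = (80 - (3/2)q_V)/3.
Substituting one into the other gives q_V = 92/9 and q_B = 194/9.
Total output Q = 92/9 + 194/9 = 286/9.

31.78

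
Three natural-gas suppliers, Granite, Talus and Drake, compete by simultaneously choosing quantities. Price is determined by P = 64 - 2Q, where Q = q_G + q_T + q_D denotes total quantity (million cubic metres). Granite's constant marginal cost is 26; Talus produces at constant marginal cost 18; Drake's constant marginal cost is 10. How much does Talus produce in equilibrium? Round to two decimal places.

5.75

Granite's profit: π_G = (64 - 2Q)q_G - (26q_G). Setting ∂π_G/∂q_G = 0: 38 - 4q_G - 2(q_T + q_D) = 0.
Talus's profit: π_T = (64 - 2Q)q_T - (18q_T). Setting ∂π_T/∂q_T = 0: 46 - 4q_T - 2(q_G + q_D) = 0.
Drake's first-order condition: 54 - 4q_D - 2(q_G + q_T) = 0.
Adding the 3 conditions: 138 − 4Q − 4Q = 0, i.e. Q = 69/4.
Back-substituting: q_G = (38 − 69/2)/2 = 7/4, q_T = (46 − 69/2)/2 = 23/4, q_D = (54 − 69/2)/2 = 39/4.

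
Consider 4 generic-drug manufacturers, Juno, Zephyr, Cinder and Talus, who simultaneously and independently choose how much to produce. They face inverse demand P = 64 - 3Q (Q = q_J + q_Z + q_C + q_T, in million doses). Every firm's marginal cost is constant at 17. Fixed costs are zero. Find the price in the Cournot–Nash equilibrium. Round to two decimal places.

A representative firm's profit is π_i = q_i(64 - 3Q) - 17q_i.
First-order condition (treating rivals' output as given): 47 - 6q_i - 3·Σ_{j≠i} q_j = 0.
With identical firms every q_j equals q_i, so Σ_{j≠i} q_j = 3q_i and 47 = 15q_i, giving q_i = 47/15.
Total output Q = 188/15, so price P = 64 - 3·(188/15) = 132/5.

26.40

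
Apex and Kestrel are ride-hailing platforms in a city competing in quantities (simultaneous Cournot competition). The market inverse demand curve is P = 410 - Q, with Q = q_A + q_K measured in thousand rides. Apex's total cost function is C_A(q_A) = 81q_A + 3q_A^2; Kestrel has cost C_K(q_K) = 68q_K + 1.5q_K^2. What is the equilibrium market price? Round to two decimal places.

Apex's profit: π_A = (410 - Q)q_A - (81q_A + 3q_A²). Setting ∂π_A/∂q_A = 0: 329 - 8q_A - (q_K) = 0.
Kestrel's first-order condition: 342 - 5q_K - (q_A) = 0.
So q_A = (329 - q_K)/8 and q_K = (342 - q_A)/5.
Solving the pair: q_A = 1303/39, q_K = 61.7179.
Total output Q = 95.1282, so price P = 410 - 95.1282 = 314.8718.

314.87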